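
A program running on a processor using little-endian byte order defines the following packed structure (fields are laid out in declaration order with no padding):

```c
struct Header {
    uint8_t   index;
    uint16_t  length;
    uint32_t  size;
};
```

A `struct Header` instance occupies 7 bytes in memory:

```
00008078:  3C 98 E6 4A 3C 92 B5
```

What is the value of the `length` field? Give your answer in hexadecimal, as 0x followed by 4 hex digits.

0xE698

`length` follows `index` (1 byte), so it starts at byte offset 1 and occupies 2 bytes.
Bytes at offsets 1..2: 98 E6.
Little-endian: lowest address holds the least-significant byte.
Reassemble most-significant byte first: E6 98 → 0xE698.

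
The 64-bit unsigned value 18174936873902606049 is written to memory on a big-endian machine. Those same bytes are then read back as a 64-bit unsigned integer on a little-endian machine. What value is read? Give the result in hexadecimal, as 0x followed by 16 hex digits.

18174936873902606049 in 64-bit hexadecimal is 0xFC3A58CAB81D06E1.
Stored big-endian, the bytes at ascending addresses are FC 3A 58 CA B8 1D 06 E1.
Read back as little-endian, the first byte is least significant, giving 0xE1061DB8CA583AFC.

0xE1061DB8CA583AFC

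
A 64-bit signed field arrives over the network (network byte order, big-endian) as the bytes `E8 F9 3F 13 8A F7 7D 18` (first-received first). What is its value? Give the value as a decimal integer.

-1659225634540913384

Big-endian stores the most-significant byte at the lowest address.
The bytes are already most-significant first: 0xE8F93F138AF77D18.
Top bit is set, so as a signed 64-bit value this is 0xE8F93F138AF77D18 − 2^64 = -1659225634540913384.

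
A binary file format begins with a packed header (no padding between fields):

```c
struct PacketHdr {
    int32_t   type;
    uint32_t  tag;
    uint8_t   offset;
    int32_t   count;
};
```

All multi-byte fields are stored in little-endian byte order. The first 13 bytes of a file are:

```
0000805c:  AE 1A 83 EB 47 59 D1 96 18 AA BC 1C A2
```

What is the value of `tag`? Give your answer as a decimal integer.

2530302279

`tag` follows `type` (4 bytes), so it starts at byte offset 4 and occupies 4 bytes.
Bytes at offsets 4..7: 47 59 D1 96.
In little-endian order the low byte comes first in memory.
Reassemble most-significant byte first: 96 D1 59 47 → 0x96D15947.
0x96D15947 = 2530302279.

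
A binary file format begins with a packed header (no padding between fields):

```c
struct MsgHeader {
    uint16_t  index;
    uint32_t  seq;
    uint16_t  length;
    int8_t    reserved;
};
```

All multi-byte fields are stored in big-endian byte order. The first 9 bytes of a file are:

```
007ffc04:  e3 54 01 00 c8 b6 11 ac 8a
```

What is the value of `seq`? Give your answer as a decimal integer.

`seq` follows `index` (2 bytes), so it starts at byte offset 2 and occupies 4 bytes.
Bytes at offsets 2..5: 01 00 C8 B6.
In big-endian order the high byte comes first in memory.
The bytes are already most-significant first: 0x0100C8B6.
0x0100C8B6 = 16828598.

16828598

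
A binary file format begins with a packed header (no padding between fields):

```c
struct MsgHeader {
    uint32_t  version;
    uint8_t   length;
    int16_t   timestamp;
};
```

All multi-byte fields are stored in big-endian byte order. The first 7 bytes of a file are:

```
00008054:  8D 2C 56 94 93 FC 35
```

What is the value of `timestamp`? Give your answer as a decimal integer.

-971

`timestamp` follows `version` (4 B), `length` (1 B), so it starts at offset 4 + 1 = 5 and occupies 2 bytes.
Bytes at offsets 5..6: FC 35.
Big-endian stores the most-significant byte at the lowest address.
The bytes are already most-significant first: 0xFC35.
Top bit is set, so as a signed 16-bit value this is 0xFC35 − 2^16 = -971.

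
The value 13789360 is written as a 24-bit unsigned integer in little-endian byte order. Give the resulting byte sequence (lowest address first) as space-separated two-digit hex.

13789360 in hexadecimal, padded to 24 bits, is 0xD268B0.
Split into bytes (most-significant first): D2 68 B0.
In little-endian order the low byte comes first in memory.
So at ascending addresses the bytes are B0 68 D2.

B0 68 D2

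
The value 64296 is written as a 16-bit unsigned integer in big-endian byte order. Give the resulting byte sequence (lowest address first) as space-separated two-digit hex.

FB 28

64296 in hexadecimal, padded to 16 bits, is 0xFB28.
Split into bytes (most-significant first): FB 28.
Big-endian stores the most-significant byte at the lowest address.
So the memory order matches the most-significant-first order: FB 28.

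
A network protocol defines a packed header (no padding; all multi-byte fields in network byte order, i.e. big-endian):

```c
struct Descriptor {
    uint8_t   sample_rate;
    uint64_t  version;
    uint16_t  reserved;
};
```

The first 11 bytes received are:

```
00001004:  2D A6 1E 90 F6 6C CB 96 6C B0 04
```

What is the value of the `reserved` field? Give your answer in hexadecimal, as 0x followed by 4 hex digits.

0xB004

`reserved` follows `sample_rate` (1 B), `version` (8 B), so it starts at offset 1 + 8 = 9 and occupies 2 bytes.
Bytes at offsets 9..10: B0 04.
In big-endian order the high byte comes first in memory.
The bytes are already most-significant first: 0xB004.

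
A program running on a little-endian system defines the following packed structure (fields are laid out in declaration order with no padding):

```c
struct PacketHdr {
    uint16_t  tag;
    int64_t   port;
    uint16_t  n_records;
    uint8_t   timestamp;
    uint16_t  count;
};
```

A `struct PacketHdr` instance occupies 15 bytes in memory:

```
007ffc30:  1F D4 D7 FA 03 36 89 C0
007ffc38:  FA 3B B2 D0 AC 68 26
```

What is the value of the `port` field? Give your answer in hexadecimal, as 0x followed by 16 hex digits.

`port` follows `tag` (2 bytes), so it starts at byte offset 2 and occupies 8 bytes.
Bytes at offsets 2..9: D7 FA 03 36 89 C0 FA 3B.
Little-endian: lowest address holds the least-significant byte.
Reassemble most-significant byte first: 3B FA C0 89 36 03 FA D7 → 0x3BFAC0893603FAD7.

0x3BFAC0893603FAD7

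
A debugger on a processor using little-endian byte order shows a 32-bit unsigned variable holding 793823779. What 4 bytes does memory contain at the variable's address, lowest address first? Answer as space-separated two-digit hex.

793823779 in hexadecimal, padded to 32 bits, is 0x2F50CA23.
Split into bytes (most-significant first): 2F 50 CA 23.
In little-endian order the low byte comes first in memory.
So at ascending addresses the bytes are 23 CA 50 2F.

23 CA 50 2F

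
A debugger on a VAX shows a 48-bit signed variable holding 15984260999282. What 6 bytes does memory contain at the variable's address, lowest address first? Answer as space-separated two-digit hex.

72 E8 32 A0 89 0E

15984260999282 in hexadecimal, padded to 48 bits, is 0x0E89A032E872.
Split into bytes (most-significant first): 0E 89 A0 32 E8 72.
Little-endian stores the least-significant byte at the lowest address.
So at ascending addresses the bytes are 72 E8 32 A0 89 0E.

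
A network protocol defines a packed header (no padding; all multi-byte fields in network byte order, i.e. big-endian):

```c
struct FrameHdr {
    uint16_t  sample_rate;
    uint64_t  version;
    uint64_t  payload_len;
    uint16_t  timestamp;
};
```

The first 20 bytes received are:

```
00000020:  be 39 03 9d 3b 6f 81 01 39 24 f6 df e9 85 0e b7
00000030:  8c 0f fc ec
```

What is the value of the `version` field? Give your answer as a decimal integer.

`version` follows `sample_rate` (2 bytes), so it starts at byte offset 2 and occupies 8 bytes.
Bytes at offsets 2..9: 03 9D 3B 6F 81 01 39 24.
In big-endian order the high byte comes first in memory.
The bytes are already most-significant first: 0x039D3B6F81013924.
0x039D3B6F81013924 = 260429703549106468.

260429703549106468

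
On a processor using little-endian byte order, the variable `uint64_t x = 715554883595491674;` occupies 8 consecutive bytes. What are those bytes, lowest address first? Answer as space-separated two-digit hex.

5A 59 01 1E 60 29 EE 09

715554883595491674 in hexadecimal, padded to 64 bits, is 0x09EE29601E01595A.
Split into bytes (most-significant first): 09 EE 29 60 1E 01 59 5A.
Little-endian stores the least-significant byte at the lowest address.
So at ascending addresses the bytes are 5A 59 01 1E 60 29 EE 09.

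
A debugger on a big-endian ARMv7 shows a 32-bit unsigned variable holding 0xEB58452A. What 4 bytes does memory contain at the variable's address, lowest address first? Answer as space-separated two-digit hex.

Split into bytes (most-significant first): EB 58 45 2A.
Big-endian: lowest address holds the most-significant byte.
So the memory order matches the most-significant-first order: EB 58 45 2A.

EB 58 45 2A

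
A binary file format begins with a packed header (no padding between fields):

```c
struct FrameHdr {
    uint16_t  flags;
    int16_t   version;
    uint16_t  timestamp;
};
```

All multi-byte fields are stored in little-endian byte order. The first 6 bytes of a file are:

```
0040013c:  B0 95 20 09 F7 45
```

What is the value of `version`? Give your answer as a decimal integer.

2336

`version` follows `flags` (2 bytes), so it starts at byte offset 2 and occupies 2 bytes.
Bytes at offsets 2..3: 20 09.
In little-endian order the low byte comes first in memory.
Reassemble most-significant byte first: 09 20 → 0x0920.
0x0920 = 2336.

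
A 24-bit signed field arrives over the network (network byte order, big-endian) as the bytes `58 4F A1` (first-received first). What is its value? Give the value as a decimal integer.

Big-endian: lowest address holds the most-significant byte.
The bytes are already most-significant first: 0x584FA1.
0x584FA1 = 5787553.

5787553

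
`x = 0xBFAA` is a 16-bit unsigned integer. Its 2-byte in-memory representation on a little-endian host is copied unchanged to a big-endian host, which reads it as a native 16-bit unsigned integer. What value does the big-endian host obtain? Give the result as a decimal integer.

Stored little-endian, the bytes at ascending addresses are AA BF.
Read back as big-endian, the last byte is least significant, giving 0xAABF.
0xAABF = 43711.

43711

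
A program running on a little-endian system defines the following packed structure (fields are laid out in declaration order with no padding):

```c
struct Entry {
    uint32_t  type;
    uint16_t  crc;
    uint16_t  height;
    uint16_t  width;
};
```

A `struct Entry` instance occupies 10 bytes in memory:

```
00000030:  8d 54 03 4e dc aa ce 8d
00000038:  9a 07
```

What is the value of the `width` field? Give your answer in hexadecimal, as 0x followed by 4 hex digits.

0x079A

`width` follows `type` (4 B), `crc` (2 B), `height` (2 B), so it starts at offset 4 + 2 + 2 = 8 and occupies 2 bytes.
Bytes at offsets 8..9: 9A 07.
Little-endian: lowest address holds the least-significant byte.
Reassemble most-significant byte first: 07 9A → 0x079A.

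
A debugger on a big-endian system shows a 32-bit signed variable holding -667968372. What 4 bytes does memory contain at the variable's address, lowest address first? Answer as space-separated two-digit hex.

Two's complement of -667968372 in 32 bits: 667968372 = 0x27D06374; invert → 0xD82F9C8B; add 1 → 0xD82F9C8C.
Split into bytes (most-significant first): D8 2F 9C 8C.
Big-endian stores the most-significant byte at the lowest address.
So the memory order matches the most-significant-first order: D8 2F 9C 8C.

D8 2F 9C 8C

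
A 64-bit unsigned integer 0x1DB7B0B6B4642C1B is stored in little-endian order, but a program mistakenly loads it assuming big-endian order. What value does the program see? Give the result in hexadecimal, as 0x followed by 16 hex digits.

0x1B2C64B4B6B0B71D

Stored little-endian, the bytes at ascending addresses are 1B 2C 64 B4 B6 B0 B7 1D.
Read back as big-endian, the last byte is least significant, giving 0x1B2C64B4B6B0B71D.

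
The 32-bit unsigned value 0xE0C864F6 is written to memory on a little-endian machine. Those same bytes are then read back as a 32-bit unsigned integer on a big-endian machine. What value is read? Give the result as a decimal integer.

4133800160

Stored little-endian, the bytes at ascending addresses are F6 64 C8 E0.
Read back as big-endian, the last byte is least significant, giving 0xF664C8E0.
0xF664C8E0 = 4133800160.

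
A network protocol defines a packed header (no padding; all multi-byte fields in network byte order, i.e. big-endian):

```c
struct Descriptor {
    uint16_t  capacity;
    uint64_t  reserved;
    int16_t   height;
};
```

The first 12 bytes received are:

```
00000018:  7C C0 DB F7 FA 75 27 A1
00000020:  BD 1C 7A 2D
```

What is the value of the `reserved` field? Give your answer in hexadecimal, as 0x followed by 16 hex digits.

0xDBF7FA7527A1BD1C

`reserved` follows `capacity` (2 bytes), so it starts at byte offset 2 and occupies 8 bytes.
Bytes at offsets 2..9: DB F7 FA 75 27 A1 BD 1C.
In big-endian order the high byte comes first in memory.
The bytes are already most-significant first: 0xDBF7FA7527A1BD1C.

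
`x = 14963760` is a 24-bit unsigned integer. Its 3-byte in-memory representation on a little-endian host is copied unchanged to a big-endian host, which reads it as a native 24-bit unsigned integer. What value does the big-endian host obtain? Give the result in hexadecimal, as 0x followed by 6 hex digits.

0x3054E4

14963760 in 24-bit hexadecimal is 0xE45430.
Stored little-endian, the bytes at ascending addresses are 30 54 E4.
Read back as big-endian, the last byte is least significant, giving 0x3054E4.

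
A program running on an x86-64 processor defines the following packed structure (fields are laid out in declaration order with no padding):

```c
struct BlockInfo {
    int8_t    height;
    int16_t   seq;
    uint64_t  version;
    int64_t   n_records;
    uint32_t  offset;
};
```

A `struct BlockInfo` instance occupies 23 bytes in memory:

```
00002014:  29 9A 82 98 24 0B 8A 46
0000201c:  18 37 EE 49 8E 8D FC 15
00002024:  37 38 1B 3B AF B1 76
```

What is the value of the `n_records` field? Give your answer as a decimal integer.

`n_records` follows `height` (1 B), `seq` (2 B), `version` (8 B), so it starts at offset 1 + 2 + 8 = 11 and occupies 8 bytes.
Bytes at offsets 11..18: 49 8E 8D FC 15 37 38 1B.
Little-endian stores the least-significant byte at the lowest address.
Reassemble most-significant byte first: 1B 38 37 15 FC 8D 8E 49 → 0x1B383715FC8D8E49.
0x1B383715FC8D8E49 = 1961378205290827337.

1961378205290827337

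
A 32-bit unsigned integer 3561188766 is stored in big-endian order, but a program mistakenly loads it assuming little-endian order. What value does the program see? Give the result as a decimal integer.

2657960916

3561188766 in 32-bit hexadecimal is 0xD4436D9E.
Stored big-endian, the bytes at ascending addresses are D4 43 6D 9E.
Read back as little-endian, the first byte is least significant, giving 0x9E6D43D4.
0x9E6D43D4 = 2657960916.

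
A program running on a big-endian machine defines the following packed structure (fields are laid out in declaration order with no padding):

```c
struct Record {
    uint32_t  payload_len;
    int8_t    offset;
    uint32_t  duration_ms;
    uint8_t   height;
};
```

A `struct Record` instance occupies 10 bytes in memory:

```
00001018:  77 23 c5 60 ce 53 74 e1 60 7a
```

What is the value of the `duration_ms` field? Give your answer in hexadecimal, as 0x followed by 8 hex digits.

`duration_ms` follows `payload_len` (4 B), `offset` (1 B), so it starts at offset 4 + 1 = 5 and occupies 4 bytes.
Bytes at offsets 5..8: 53 74 E1 60.
Big-endian: lowest address holds the most-significant byte.
The bytes are already most-significant first: 0x5374E160.

0x5374E160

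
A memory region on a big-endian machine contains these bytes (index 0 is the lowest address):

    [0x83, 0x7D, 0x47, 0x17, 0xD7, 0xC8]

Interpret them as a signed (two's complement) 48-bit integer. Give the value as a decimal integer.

-136900889815096

Big-endian: lowest address holds the most-significant byte.
The bytes are already most-significant first: 0x837D4717D7C8.
Top bit is set, so as a signed 48-bit value this is 0x837D4717D7C8 − 2^48 = -136900889815096.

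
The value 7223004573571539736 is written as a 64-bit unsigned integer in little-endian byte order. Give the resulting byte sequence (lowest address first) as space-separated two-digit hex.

7223004573571539736 in hexadecimal, padded to 64 bits, is 0x643D4463FAC0E318.
Split into bytes (most-significant first): 64 3D 44 63 FA C0 E3 18.
In little-endian order the low byte comes first in memory.
So at ascending addresses the bytes are 18 E3 C0 FA 63 44 3D 64.

18 E3 C0 FA 63 44 3D 64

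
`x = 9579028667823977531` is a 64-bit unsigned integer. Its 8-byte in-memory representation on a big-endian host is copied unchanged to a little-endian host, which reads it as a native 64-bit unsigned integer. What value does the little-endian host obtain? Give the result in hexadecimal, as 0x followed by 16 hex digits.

0x3B74EE4ED28BEF84

9579028667823977531 in 64-bit hexadecimal is 0x84EF8BD24EEE743B.
Stored big-endian, the bytes at ascending addresses are 84 EF 8B D2 4E EE 74 3B.
Read back as little-endian, the first byte is least significant, giving 0x3B74EE4ED28BEF84.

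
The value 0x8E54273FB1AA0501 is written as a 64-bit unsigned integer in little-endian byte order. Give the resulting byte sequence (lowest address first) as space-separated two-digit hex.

Split into bytes (most-significant first): 8E 54 27 3F B1 AA 05 01.
Little-endian: lowest address holds the least-significant byte.
So at ascending addresses the bytes are 01 05 AA B1 3F 27 54 8E.

01 05 AA B1 3F 27 54 8E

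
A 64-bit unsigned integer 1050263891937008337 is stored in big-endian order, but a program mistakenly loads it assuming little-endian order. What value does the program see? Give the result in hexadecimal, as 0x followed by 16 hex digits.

1050263891937008337 in 64-bit hexadecimal is 0x0E934971F7531AD1.
Stored big-endian, the bytes at ascending addresses are 0E 93 49 71 F7 53 1A D1.
Read back as little-endian, the first byte is least significant, giving 0xD11A53F77149930E.

0xD11A53F77149930E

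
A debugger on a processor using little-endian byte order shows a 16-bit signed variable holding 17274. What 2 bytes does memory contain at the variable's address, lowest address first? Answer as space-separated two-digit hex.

17274 in hexadecimal, padded to 16 bits, is 0x437A.
Split into bytes (most-significant first): 43 7A.
Little-endian stores the least-significant byte at the lowest address.
So at ascending addresses the bytes are 7A 43.

7A 43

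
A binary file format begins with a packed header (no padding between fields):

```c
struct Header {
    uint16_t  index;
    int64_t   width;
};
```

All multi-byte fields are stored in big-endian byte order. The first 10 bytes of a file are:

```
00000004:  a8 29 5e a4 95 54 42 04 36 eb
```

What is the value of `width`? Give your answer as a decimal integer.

`width` follows `index` (2 bytes), so it starts at byte offset 2 and occupies 8 bytes.
Bytes at offsets 2..9: 5E A4 95 54 42 04 36 EB.
In big-endian order the high byte comes first in memory.
The bytes are already most-significant first: 0x5EA49554420436EB.
0x5EA49554420436EB = 6819739924863137515.

6819739924863137515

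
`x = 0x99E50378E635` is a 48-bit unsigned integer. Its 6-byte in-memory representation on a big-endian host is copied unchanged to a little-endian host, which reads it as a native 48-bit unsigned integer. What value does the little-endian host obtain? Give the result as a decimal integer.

Stored big-endian, the bytes at ascending addresses are 99 E5 03 78 E6 35.
Read back as little-endian, the first byte is least significant, giving 0x35E67803E599.
0x35E67803E599 = 59263972271513.

59263972271513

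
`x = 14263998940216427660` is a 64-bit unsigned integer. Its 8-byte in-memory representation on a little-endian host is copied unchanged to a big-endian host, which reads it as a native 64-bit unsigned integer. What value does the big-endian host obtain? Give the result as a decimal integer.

10089231209430774725

14263998940216427660 in 64-bit hexadecimal is 0xC5F3E7765426048C.
Stored little-endian, the bytes at ascending addresses are 8C 04 26 54 76 E7 F3 C5.
Read back as big-endian, the last byte is least significant, giving 0x8C04265476E7F3C5.
0x8C04265476E7F3C5 = 10089231209430774725.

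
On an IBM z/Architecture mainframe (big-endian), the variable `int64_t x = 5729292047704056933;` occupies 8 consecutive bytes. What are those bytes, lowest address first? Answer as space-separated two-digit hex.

5729292047704056933 in hexadecimal, padded to 64 bits, is 0x4F8288C325DEE465.
Split into bytes (most-significant first): 4F 82 88 C3 25 DE E4 65.
Big-endian stores the most-significant byte at the lowest address.
So the memory order matches the most-significant-first order: 4F 82 88 C3 25 DE E4 65.

4F 82 88 C3 25 DE E4 65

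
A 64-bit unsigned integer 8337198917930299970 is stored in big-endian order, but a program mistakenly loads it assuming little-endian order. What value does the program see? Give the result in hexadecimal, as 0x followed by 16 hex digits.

8337198917930299970 in 64-bit hexadecimal is 0x73B3AE3E5501B242.
Stored big-endian, the bytes at ascending addresses are 73 B3 AE 3E 55 01 B2 42.
Read back as little-endian, the first byte is least significant, giving 0x42B201553EAEB373.

0x42B201553EAEB373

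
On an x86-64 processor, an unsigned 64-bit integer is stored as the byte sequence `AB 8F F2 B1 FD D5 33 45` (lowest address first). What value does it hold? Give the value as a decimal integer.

4986564498018176939

In little-endian order the low byte comes first in memory.
Reassemble most-significant byte first: 45 33 D5 FD B1 F2 8F AB → 0x4533D5FDB1F28FAB.
0x4533D5FDB1F28FAB = 4986564498018176939.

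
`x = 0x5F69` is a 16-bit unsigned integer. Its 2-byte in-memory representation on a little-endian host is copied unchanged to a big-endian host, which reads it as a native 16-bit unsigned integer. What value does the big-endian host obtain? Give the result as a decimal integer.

26975

Stored little-endian, the bytes at ascending addresses are 69 5F.
Read back as big-endian, the last byte is least significant, giving 0x695F.
0x695F = 26975.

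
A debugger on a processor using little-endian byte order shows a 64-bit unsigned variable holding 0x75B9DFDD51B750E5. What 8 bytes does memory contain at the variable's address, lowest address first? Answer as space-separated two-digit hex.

E5 50 B7 51 DD DF B9 75

Split into bytes (most-significant first): 75 B9 DF DD 51 B7 50 E5.
Little-endian: lowest address holds the least-significant byte.
So at ascending addresses the bytes are E5 50 B7 51 DD DF B9 75.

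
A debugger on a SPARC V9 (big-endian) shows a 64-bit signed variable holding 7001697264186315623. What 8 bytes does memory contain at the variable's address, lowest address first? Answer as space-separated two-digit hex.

7001697264186315623 in hexadecimal, padded to 64 bits, is 0x612B0690B0A65367.
Split into bytes (most-significant first): 61 2B 06 90 B0 A6 53 67.
Big-endian: lowest address holds the most-significant byte.
So the memory order matches the most-significant-first order: 61 2B 06 90 B0 A6 53 67.

61 2B 06 90 B0 A6 53 67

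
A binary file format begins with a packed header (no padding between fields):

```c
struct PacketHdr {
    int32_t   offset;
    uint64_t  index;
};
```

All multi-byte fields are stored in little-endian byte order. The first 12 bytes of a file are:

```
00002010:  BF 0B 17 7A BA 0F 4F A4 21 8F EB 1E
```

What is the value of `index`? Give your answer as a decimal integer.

`index` follows `offset` (4 bytes), so it starts at byte offset 4 and occupies 8 bytes.
Bytes at offsets 4..11: BA 0F 4F A4 21 8F EB 1E.
Little-endian: lowest address holds the least-significant byte.
Reassemble most-significant byte first: 1E EB 8F 21 A4 4F 0F BA → 0x1EEB8F21A44F0FBA.
0x1EEB8F21A44F0FBA = 2228031815318179770.

2228031815318179770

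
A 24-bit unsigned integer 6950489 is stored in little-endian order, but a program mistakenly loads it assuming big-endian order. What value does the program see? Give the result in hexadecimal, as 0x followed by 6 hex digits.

6950489 in 24-bit hexadecimal is 0x6A0E59.
Stored little-endian, the bytes at ascending addresses are 59 0E 6A.
Read back as big-endian, the last byte is least significant, giving 0x590E6A.

0x590E6A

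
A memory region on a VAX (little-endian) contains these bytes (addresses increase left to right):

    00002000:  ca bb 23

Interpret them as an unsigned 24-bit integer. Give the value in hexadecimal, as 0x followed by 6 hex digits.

0x23BBCA

In little-endian order the low byte comes first in memory.
Reassemble most-significant byte first: 23 BB CA → 0x23BBCA.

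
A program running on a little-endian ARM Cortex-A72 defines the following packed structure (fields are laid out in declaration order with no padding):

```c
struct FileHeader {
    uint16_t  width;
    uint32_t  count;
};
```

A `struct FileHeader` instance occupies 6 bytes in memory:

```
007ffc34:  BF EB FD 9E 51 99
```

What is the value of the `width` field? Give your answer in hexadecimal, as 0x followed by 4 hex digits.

0xEBBF

`width` is the first field, at byte offset 0, occupying 2 bytes.
Bytes at offsets 0..1: BF EB.
In little-endian order the low byte comes first in memory.
Reassemble most-significant byte first: EB BF → 0xEBBF.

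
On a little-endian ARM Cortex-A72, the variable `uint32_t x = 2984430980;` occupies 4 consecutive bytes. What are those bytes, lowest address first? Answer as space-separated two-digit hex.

84 CD E2 B1

2984430980 in hexadecimal, padded to 32 bits, is 0xB1E2CD84.
Split into bytes (most-significant first): B1 E2 CD 84.
Little-endian: lowest address holds the least-significant byte.
So at ascending addresses the bytes are 84 CD E2 B1.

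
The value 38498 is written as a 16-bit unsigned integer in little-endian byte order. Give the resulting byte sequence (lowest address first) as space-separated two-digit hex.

38498 in hexadecimal, padded to 16 bits, is 0x9662.
Split into bytes (most-significant first): 96 62.
Little-endian stores the least-significant byte at the lowest address.
So at ascending addresses the bytes are 62 96.

62 96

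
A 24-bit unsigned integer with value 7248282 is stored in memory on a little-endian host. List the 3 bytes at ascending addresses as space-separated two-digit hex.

7248282 in hexadecimal, padded to 24 bits, is 0x6E999A.
Split into bytes (most-significant first): 6E 99 9A.
Little-endian stores the least-significant byte at the lowest address.
So at ascending addresses the bytes are 9A 99 6E.

9A 99 6E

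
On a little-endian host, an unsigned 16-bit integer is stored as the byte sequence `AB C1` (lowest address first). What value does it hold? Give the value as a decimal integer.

49579

In little-endian order the low byte comes first in memory.
Reassemble most-significant byte first: C1 AB → 0xC1AB.
0xC1AB = 49579.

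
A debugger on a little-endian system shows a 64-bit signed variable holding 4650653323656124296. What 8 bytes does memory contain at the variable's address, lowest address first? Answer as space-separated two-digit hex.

88 57 03 C2 8E 70 8A 40

4650653323656124296 in hexadecimal, padded to 64 bits, is 0x408A708EC2035788.
Split into bytes (most-significant first): 40 8A 70 8E C2 03 57 88.
In little-endian order the low byte comes first in memory.
So at ascending addresses the bytes are 88 57 03 C2 8E 70 8A 40.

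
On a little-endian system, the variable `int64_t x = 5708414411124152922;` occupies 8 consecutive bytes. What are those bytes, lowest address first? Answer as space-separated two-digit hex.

5708414411124152922 in hexadecimal, padded to 64 bits, is 0x4F385CA995C69A5A.
Split into bytes (most-significant first): 4F 38 5C A9 95 C6 9A 5A.
Little-endian stores the least-significant byte at the lowest address.
So at ascending addresses the bytes are 5A 9A C6 95 A9 5C 38 4F.

5A 9A C6 95 A9 5C 38 4F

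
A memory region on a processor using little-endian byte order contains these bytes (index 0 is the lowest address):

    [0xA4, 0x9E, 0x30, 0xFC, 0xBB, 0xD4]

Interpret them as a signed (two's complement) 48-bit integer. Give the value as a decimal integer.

Little-endian stores the least-significant byte at the lowest address.
Reassemble most-significant byte first: D4 BB FC 30 9E A4 → 0xD4BBFC309EA4.
Top bit is set, so as a signed 48-bit value this is 0xD4BBFC309EA4 − 2^48 = -47571121693020.

-47571121693020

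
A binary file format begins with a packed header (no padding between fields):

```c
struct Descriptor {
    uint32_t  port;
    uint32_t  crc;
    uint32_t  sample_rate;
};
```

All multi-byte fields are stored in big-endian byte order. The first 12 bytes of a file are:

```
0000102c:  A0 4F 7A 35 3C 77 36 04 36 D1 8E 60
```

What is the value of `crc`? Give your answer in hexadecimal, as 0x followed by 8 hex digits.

0x3C773604

`crc` follows `port` (4 bytes), so it starts at byte offset 4 and occupies 4 bytes.
Bytes at offsets 4..7: 3C 77 36 04.
Big-endian: lowest address holds the most-significant byte.
The bytes are already most-significant first: 0x3C773604.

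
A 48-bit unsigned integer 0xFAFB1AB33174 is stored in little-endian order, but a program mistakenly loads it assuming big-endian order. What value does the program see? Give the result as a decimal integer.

Stored little-endian, the bytes at ascending addresses are 74 31 B3 1A FB FA.
Read back as big-endian, the last byte is least significant, giving 0x7431B31AFBFA.
0x7431B31AFBFA = 127756807109626.

127756807109626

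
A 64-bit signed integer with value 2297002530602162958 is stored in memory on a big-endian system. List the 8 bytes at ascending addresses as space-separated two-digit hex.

1F E0 97 A1 AC B7 1B 0E

2297002530602162958 in hexadecimal, padded to 64 bits, is 0x1FE097A1ACB71B0E.
Split into bytes (most-significant first): 1F E0 97 A1 AC B7 1B 0E.
In big-endian order the high byte comes first in memory.
So the memory order matches the most-significant-first order: 1F E0 97 A1 AC B7 1B 0E.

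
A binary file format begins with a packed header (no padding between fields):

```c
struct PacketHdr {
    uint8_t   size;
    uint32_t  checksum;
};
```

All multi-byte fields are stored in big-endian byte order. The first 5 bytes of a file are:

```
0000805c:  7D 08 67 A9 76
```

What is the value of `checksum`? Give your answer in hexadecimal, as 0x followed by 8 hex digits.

`checksum` follows `size` (1 byte), so it starts at byte offset 1 and occupies 4 bytes.
Bytes at offsets 1..4: 08 67 A9 76.
In big-endian order the high byte comes first in memory.
The bytes are already most-significant first: 0x0867A976.

0x0867A976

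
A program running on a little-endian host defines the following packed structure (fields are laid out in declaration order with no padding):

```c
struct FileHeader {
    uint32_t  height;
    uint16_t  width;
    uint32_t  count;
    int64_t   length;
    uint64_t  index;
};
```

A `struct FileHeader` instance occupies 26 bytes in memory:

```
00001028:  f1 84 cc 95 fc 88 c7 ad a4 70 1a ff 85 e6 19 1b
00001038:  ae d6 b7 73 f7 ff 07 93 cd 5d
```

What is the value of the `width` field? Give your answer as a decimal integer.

35068

`width` follows `height` (4 bytes), so it starts at byte offset 4 and occupies 2 bytes.
Bytes at offsets 4..5: FC 88.
Little-endian stores the least-significant byte at the lowest address.
Reassemble most-significant byte first: 88 FC → 0x88FC.
0x88FC = 35068.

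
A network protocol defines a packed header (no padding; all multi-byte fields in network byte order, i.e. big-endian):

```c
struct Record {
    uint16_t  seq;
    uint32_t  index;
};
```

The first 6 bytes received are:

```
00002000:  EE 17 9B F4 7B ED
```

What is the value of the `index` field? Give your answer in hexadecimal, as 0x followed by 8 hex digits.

0x9BF47BED

`index` follows `seq` (2 bytes), so it starts at byte offset 2 and occupies 4 bytes.
Bytes at offsets 2..5: 9B F4 7B ED.
Big-endian stores the most-significant byte at the lowest address.
The bytes are already most-significant first: 0x9BF47BED.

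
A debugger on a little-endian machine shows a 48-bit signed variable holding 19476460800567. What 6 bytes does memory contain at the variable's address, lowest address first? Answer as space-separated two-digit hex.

19476460800567 in hexadecimal, padded to 48 bits, is 0x11B6B7870A37.
Split into bytes (most-significant first): 11 B6 B7 87 0A 37.
Little-endian stores the least-significant byte at the lowest address.
So at ascending addresses the bytes are 37 0A 87 B7 B6 11.

37 0A 87 B7 B6 11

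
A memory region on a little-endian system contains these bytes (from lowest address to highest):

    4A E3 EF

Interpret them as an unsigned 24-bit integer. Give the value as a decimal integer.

Little-endian stores the least-significant byte at the lowest address.
Reassemble most-significant byte first: EF E3 4A → 0xEFE34A.
0xEFE34A = 15721290.

15721290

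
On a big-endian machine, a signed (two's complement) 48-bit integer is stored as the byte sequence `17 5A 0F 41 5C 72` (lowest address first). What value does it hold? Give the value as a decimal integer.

Big-endian stores the most-significant byte at the lowest address.
The bytes are already most-significant first: 0x175A0F415C72.
0x175A0F415C72 = 25675570437234.

25675570437234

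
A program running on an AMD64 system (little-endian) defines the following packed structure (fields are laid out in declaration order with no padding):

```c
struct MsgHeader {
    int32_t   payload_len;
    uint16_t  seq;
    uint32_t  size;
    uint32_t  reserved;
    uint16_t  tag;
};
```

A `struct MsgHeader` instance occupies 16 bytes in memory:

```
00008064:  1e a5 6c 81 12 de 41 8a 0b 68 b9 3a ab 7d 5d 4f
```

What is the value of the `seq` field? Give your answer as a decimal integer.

56850

`seq` follows `payload_len` (4 bytes), so it starts at byte offset 4 and occupies 2 bytes.
Bytes at offsets 4..5: 12 DE.
Little-endian: lowest address holds the least-significant byte.
Reassemble most-significant byte first: DE 12 → 0xDE12.
0xDE12 = 56850.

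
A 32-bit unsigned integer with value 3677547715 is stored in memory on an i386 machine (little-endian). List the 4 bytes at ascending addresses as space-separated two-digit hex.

3677547715 in hexadecimal, padded to 32 bits, is 0xDB32ECC3.
Split into bytes (most-significant first): DB 32 EC C3.
Little-endian stores the least-significant byte at the lowest address.
So at ascending addresses the bytes are C3 EC 32 DB.

C3 EC 32 DB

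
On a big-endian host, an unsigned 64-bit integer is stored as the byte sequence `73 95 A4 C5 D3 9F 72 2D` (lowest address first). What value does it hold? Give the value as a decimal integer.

8328744255457554989

Big-endian stores the most-significant byte at the lowest address.
The bytes are already most-significant first: 0x7395A4C5D39F722D.
0x7395A4C5D39F722D = 8328744255457554989.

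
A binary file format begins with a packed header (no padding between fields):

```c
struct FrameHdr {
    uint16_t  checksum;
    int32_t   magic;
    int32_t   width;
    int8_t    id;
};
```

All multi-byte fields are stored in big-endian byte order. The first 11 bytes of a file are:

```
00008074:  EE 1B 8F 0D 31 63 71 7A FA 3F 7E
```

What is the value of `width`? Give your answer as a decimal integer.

1903884863

`width` follows `checksum` (2 B), `magic` (4 B), so it starts at offset 2 + 4 = 6 and occupies 4 bytes.
Bytes at offsets 6..9: 71 7A FA 3F.
Big-endian stores the most-significant byte at the lowest address.
The bytes are already most-significant first: 0x717AFA3F.
0x717AFA3F = 1903884863.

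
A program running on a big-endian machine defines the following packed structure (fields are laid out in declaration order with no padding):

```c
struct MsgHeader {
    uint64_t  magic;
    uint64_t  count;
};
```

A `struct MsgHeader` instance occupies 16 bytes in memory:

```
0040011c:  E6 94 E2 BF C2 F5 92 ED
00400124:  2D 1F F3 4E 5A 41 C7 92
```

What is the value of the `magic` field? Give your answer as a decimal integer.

`magic` is the first field, at byte offset 0, occupying 8 bytes.
Bytes at offsets 0..7: E6 94 E2 BF C2 F5 92 ED.
Big-endian stores the most-significant byte at the lowest address.
The bytes are already most-significant first: 0xE694E2BFC2F592ED.
0xE694E2BFC2F592ED = 16615154238514107117.

16615154238514107117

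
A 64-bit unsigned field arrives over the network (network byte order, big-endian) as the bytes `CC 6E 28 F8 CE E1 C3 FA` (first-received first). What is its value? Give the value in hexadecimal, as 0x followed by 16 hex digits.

0xCC6E28F8CEE1C3FA

Big-endian: lowest address holds the most-significant byte.
The bytes are already most-significant first: 0xCC6E28F8CEE1C3FA.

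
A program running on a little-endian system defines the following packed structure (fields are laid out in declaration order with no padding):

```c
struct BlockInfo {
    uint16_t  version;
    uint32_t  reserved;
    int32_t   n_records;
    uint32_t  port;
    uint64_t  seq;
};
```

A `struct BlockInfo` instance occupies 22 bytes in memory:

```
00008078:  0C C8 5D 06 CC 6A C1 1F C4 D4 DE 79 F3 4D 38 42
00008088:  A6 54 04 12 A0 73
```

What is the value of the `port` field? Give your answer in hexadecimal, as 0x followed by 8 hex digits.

`port` follows `version` (2 B), `reserved` (4 B), `n_records` (4 B), so it starts at offset 2 + 4 + 4 = 10 and occupies 4 bytes.
Bytes at offsets 10..13: DE 79 F3 4D.
Little-endian: lowest address holds the least-significant byte.
Reassemble most-significant byte first: 4D F3 79 DE → 0x4DF379DE.

0x4DF379DE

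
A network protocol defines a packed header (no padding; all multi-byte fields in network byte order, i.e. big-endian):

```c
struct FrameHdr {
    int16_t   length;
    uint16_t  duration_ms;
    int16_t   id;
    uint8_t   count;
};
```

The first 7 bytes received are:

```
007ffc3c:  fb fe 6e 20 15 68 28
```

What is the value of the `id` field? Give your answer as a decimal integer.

`id` follows `length` (2 B), `duration_ms` (2 B), so it starts at offset 2 + 2 = 4 and occupies 2 bytes.
Bytes at offsets 4..5: 15 68.
Big-endian: lowest address holds the most-significant byte.
The bytes are already most-significant first: 0x1568.
0x1568 = 5480.

5480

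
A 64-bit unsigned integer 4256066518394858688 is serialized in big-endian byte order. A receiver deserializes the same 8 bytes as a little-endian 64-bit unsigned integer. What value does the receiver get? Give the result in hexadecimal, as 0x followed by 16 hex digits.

0xC0EC5BE9F295103B

4256066518394858688 in 64-bit hexadecimal is 0x3B1095F2E95BECC0.
Stored big-endian, the bytes at ascending addresses are 3B 10 95 F2 E9 5B EC C0.
Read back as little-endian, the first byte is least significant, giving 0xC0EC5BE9F295103B.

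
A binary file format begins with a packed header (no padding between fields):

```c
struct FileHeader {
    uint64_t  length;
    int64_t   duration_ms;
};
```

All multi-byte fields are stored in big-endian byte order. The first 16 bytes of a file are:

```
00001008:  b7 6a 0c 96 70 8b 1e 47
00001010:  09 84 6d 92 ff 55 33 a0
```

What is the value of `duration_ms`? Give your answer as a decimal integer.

685793521383584672

`duration_ms` follows `length` (8 bytes), so it starts at byte offset 8 and occupies 8 bytes.
Bytes at offsets 8..15: 09 84 6D 92 FF 55 33 A0.
Big-endian stores the most-significant byte at the lowest address.
The bytes are already most-significant first: 0x09846D92FF5533A0.
0x09846D92FF5533A0 = 685793521383584672.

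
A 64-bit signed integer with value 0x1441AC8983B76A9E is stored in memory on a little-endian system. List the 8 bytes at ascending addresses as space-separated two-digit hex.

9E 6A B7 83 89 AC 41 14

Split into bytes (most-significant first): 14 41 AC 89 83 B7 6A 9E.
Little-endian: lowest address holds the least-significant byte.
So at ascending addresses the bytes are 9E 6A B7 83 89 AC 41 14.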